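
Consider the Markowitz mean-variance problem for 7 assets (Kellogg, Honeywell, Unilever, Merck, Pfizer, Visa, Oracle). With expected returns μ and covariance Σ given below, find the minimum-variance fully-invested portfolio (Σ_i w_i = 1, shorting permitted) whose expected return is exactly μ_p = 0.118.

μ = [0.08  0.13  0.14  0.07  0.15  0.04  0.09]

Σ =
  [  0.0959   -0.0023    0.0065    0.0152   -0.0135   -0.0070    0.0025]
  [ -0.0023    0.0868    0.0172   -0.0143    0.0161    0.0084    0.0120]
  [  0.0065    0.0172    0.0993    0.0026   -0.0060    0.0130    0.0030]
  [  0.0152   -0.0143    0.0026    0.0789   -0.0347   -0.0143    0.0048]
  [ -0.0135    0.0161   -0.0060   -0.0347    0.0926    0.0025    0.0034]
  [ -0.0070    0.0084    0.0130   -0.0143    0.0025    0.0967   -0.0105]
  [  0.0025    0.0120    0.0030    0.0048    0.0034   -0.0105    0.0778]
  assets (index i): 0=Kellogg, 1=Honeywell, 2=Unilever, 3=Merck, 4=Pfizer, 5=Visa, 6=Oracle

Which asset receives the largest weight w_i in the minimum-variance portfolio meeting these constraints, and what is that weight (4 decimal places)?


Pfizer (0.3112)

u=Σ⁻¹μ = [0.8164  1.0161  1.1758  1.9483  2.3253  0.5390  0.7794]
v=Σ⁻¹𝟙 = [10.0351  7.8484  6.5321  22.0058  18.8113  13.4378  10.7024]
a=μᵀu=0.938908  b=𝟙ᵀu=8.600414  c=𝟙ᵀv=89.372789  D=ac−b²=9.945688
λ₁=(c·0.118−b)/D = (89.372789·0.118−8.600414)/9.945688 = 0.195620
λ₂=(a−b·0.118)/D = (0.938908−8.600414·0.118)/9.945688 = -0.007636
w* = 0.195620·u + -0.007636·v:
  w_0 = 0.195620·0.8164 + -0.007636·10.0351 = 0.0831  (Kellogg)
  w_1 = 0.195620·1.0161 + -0.007636·7.8484 = 0.1388  (Honeywell)
  w_2 = 0.195620·1.1758 + -0.007636·6.5321 = 0.1801  (Unilever)
  w_3 = 0.195620·1.9483 + -0.007636·22.0058 = 0.2131  (Merck)
  w_4 = 0.195620·2.3253 + -0.007636·18.8113 = 0.3112  (Pfizer)
  w_5 = 0.195620·0.5390 + -0.007636·13.4378 = 0.0028  (Visa)
  w_6 = 0.195620·0.7794 + -0.007636·10.7024 = 0.0708  (Oracle)
Σw_i=1.0000  μᵀw=0.1180
σ²=wᵀΣw=λ₁·μ_p+λ₂ = 0.195620·0.118 + -0.007636 = 0.015448 ≈ 0.0154


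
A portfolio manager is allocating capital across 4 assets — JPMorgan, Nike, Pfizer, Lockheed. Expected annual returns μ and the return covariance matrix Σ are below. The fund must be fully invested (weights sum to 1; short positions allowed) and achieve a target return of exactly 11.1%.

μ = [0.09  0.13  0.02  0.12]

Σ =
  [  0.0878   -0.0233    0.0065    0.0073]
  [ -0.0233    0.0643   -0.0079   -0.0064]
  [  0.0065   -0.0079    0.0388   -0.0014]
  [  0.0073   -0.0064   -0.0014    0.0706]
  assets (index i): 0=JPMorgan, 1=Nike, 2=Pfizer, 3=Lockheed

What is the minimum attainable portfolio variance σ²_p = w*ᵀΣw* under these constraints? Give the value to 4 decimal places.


p=Σ⁻¹μ = [1.5723  2.8835  0.9047  1.8165]
q=Σ⁻¹𝟙 = [14.8541  26.0662  29.1538  15.5695]
a=μᵀp=0.752423  b=𝟙ᵀp=7.176891  c=𝟙ᵀq=85.643622  D=ac−b²=12.932468
λ₁=(c·0.111−b)/D = (85.643622·0.111−7.176891)/12.932468 = 0.180132
λ₂=(a−b·0.111)/D = (0.752423−7.176891·0.111)/12.932468 = -0.003419
w* = 0.180132·p + -0.003419·q:
  w_0 = 0.180132·1.5723 + -0.003419·14.8541 = 0.2324  (JPMorgan)
  w_1 = 0.180132·2.8835 + -0.003419·26.0662 = 0.4303  (Nike)
  w_2 = 0.180132·0.9047 + -0.003419·29.1538 = 0.0633  (Pfizer)
  w_3 = 0.180132·1.8165 + -0.003419·15.5695 = 0.2740  (Lockheed)
Σw_i=1.0000  μᵀw=0.1110
σ²=wᵀΣw=λ₁·μ_p+λ₂ = 0.180132·0.111 + -0.003419 = 0.016576 ≈ 0.0166

0.0166


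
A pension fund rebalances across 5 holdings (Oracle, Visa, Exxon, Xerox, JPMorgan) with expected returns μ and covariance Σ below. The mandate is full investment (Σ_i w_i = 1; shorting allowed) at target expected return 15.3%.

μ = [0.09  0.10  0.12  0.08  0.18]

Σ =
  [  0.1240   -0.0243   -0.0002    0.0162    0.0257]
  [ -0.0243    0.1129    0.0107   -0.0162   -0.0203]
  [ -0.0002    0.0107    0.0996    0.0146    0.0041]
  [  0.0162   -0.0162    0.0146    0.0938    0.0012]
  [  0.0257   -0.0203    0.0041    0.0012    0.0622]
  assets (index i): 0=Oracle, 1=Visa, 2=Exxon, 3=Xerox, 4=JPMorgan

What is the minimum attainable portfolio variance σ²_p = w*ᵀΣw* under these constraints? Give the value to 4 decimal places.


0.0274

x=Σ⁻¹μ = [0.2447  1.5808  0.7668  0.9228  3.2404]
y=Σ⁻¹𝟙 = [5.7664  14.2707  6.1850  10.9402  17.7333]
a=μᵀx=0.929207  b=𝟙ᵀx=6.755454  c=𝟙ᵀy=54.895588  D=ac−b²=5.373228
λ₁=(c·0.153−b)/D = (54.895588·0.153−6.755454)/5.373228 = 0.305881
λ₂=(a−b·0.153)/D = (0.929207−6.755454·0.153)/5.373228 = -0.019425
w* = 0.305881·x + -0.019425·y:
  w_0 = 0.305881·0.2447 + -0.019425·5.7664 = -0.0372  (Oracle)
  w_1 = 0.305881·1.5808 + -0.019425·14.2707 = 0.2063  (Visa)
  w_2 = 0.305881·0.7668 + -0.019425·6.1850 = 0.1144  (Exxon)
  w_3 = 0.305881·0.9228 + -0.019425·10.9402 = 0.0698  (Xerox)
  w_4 = 0.305881·3.2404 + -0.019425·17.7333 = 0.6467  (JPMorgan)
Σw_i=1.0000  μᵀw=0.1530
σ²=wᵀΣw=λ₁·μ_p+λ₂ = 0.305881·0.153 + -0.019425 = 0.027374 ≈ 0.0274


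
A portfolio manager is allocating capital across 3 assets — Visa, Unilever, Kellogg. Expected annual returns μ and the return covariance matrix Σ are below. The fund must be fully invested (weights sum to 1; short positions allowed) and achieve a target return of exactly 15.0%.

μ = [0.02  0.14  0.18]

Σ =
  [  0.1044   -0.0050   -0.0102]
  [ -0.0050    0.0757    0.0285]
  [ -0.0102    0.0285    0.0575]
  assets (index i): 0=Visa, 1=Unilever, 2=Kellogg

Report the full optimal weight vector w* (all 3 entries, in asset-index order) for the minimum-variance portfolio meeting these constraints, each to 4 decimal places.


x=Σ⁻¹μ = [0.5057  0.8243  2.8116]
y=Σ⁻¹𝟙 = [11.4722  8.1806  15.3717]
a=μᵀx=0.631601  b=𝟙ᵀx=4.141620  c=𝟙ᵀy=35.024378  D=ac−b²=4.968423
λ₁=(c·0.150−b)/D = (35.024378·0.150−4.141620)/4.968423 = 0.223821
λ₂=(a−b·0.150)/D = (0.631601−4.141620·0.150)/4.968423 = 0.002085
w* = 0.223821·x + 0.002085·y:
  w_0 = 0.223821·0.5057 + 0.002085·11.4722 = 0.1371  (Visa)
  w_1 = 0.223821·0.8243 + 0.002085·8.1806 = 0.2015  (Unilever)
  w_2 = 0.223821·2.8116 + 0.002085·15.3717 = 0.6613  (Kellogg)
Σw_i=1.0000  μᵀw=0.1500
σ²=wᵀΣw=λ₁·μ_p+λ₂ = 0.223821·0.150 + 0.002085 = 0.035658 ≈ 0.0357

0.1371  0.2015  0.6613


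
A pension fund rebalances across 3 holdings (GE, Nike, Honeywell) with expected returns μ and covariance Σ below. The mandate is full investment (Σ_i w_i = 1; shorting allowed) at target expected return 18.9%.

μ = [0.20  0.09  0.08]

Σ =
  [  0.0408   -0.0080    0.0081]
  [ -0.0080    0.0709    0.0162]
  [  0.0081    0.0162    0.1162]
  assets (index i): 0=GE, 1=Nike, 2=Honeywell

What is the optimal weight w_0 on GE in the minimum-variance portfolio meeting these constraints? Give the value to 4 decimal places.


0.8934

p=Σ⁻¹μ = [5.2512  1.8471  0.0649]
q=Σ⁻¹𝟙 = [26.7739  16.0983  4.4952]
a=μᵀp=1.221680  b=𝟙ᵀp=7.163243  c=𝟙ᵀq=47.367381  D=ac−b²=6.555745
λ₁=(c·0.189−b)/D = (47.367381·0.189−7.163243)/6.555745 = 0.272920
λ₂=(a−b·0.189)/D = (1.221680−7.163243·0.189)/6.555745 = -0.020161
w* = 0.272920·p + -0.020161·q:
  w_0 = 0.272920·5.2512 + -0.020161·26.7739 = 0.8934  (GE)
  w_1 = 0.272920·1.8471 + -0.020161·16.0983 = 0.1795  (Nike)
  w_2 = 0.272920·0.0649 + -0.020161·4.4952 = -0.0729  (Honeywell)
Σw_i=1.0000  μᵀw=0.1890
σ²=wᵀΣw=λ₁·μ_p+λ₂ = 0.272920·0.189 + -0.020161 = 0.031420 ≈ 0.0314


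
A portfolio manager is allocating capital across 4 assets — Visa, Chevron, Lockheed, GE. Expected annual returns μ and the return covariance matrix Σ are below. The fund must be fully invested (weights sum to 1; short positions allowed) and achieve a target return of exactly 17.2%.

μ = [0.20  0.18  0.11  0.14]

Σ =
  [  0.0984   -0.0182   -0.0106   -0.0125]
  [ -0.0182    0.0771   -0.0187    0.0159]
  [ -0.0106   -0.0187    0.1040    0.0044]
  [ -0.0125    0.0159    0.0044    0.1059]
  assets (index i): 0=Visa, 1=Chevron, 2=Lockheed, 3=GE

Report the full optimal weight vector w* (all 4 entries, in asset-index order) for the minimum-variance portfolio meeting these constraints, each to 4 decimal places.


0.3604  0.3801  0.1609  0.0987

x=Σ⁻¹μ = [2.9831  3.2729  1.9035  1.1036]
y=Σ⁻¹𝟙 = [16.1519  18.6016  14.2694  7.9636]
a=μᵀx=1.549648  b=𝟙ᵀx=9.263215  c=𝟙ᵀy=56.986563  D=ac−b²=2.501962
λ₁=(c·0.172−b)/D = (56.986563·0.172−9.263215)/2.501962 = 0.215221
λ₂=(a−b·0.172)/D = (1.549648−9.263215·0.172)/2.501962 = -0.017436
w* = 0.215221·x + -0.017436·y:
  w_0 = 0.215221·2.9831 + -0.017436·16.1519 = 0.3604  (Visa)
  w_1 = 0.215221·3.2729 + -0.017436·18.6016 = 0.3801  (Chevron)
  w_2 = 0.215221·1.9035 + -0.017436·14.2694 = 0.1609  (Lockheed)
  w_3 = 0.215221·1.1036 + -0.017436·7.9636 = 0.0987  (GE)
Σw_i=1.0000  μᵀw=0.1720
σ²=wᵀΣw=λ₁·μ_p+λ₂ = 0.215221·0.172 + -0.017436 = 0.019582 ≈ 0.0196


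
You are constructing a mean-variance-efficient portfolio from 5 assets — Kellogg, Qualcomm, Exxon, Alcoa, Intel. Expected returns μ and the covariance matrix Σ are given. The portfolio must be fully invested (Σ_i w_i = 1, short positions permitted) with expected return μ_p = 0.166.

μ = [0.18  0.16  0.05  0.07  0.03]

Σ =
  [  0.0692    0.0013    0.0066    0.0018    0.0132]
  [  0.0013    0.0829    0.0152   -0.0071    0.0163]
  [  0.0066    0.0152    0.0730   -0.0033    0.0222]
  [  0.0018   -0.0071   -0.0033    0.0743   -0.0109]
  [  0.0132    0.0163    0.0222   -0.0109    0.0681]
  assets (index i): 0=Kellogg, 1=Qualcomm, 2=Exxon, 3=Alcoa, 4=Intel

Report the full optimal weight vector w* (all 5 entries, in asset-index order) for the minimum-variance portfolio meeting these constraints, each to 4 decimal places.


0.5121  0.3966  0.0272  0.1771  -0.1130

p=Σ⁻¹μ = [2.6034  2.0269  0.2120  1.0153  -0.4559]
q=Σ⁻¹𝟙 = [11.1449  9.7557  8.3317  15.9623  10.0278]
a=μᵀp=0.860916  b=𝟙ᵀp=5.401786  c=𝟙ᵀq=55.222520  D=ac−b²=18.362653
λ₁=(c·0.166−b)/D = (55.222520·0.166−5.401786)/18.362653 = 0.205044
λ₂=(a−b·0.166)/D = (0.860916−5.401786·0.166)/18.362653 = -0.001949
w* = 0.205044·p + -0.001949·q:
  w_0 = 0.205044·2.6034 + -0.001949·11.1449 = 0.5121  (Kellogg)
  w_1 = 0.205044·2.0269 + -0.001949·9.7557 = 0.3966  (Qualcomm)
  w_2 = 0.205044·0.2120 + -0.001949·8.3317 = 0.0272  (Exxon)
  w_3 = 0.205044·1.0153 + -0.001949·15.9623 = 0.1771  (Alcoa)
  w_4 = 0.205044·-0.4559 + -0.001949·10.0278 = -0.1130  (Intel)
Σw_i=1.0000  μᵀw=0.1660
σ²=wᵀΣw=λ₁·μ_p+λ₂ = 0.205044·0.166 + -0.001949 = 0.032089 ≈ 0.0321


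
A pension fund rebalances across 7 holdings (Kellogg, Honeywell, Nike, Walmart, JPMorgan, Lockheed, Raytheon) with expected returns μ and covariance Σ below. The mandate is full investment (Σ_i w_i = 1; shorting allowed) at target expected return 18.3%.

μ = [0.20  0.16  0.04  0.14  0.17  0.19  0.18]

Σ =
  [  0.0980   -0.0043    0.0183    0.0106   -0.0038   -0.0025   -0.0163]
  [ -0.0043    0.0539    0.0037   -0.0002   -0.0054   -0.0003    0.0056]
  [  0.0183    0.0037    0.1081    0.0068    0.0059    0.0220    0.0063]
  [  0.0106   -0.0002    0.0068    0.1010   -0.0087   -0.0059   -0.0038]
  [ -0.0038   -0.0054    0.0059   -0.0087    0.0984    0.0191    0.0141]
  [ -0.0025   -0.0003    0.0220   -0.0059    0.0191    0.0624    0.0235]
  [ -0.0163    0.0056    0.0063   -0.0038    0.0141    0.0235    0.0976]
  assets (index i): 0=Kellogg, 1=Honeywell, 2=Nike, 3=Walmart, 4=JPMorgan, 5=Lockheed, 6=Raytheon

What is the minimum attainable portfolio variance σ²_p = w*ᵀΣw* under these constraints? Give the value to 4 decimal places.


0.0152

x=Σ⁻¹μ = [2.5511  3.2689  -0.9768  1.5262  1.4842  2.6915  1.3428]
y=Σ⁻¹𝟙 = [11.2564  19.5259  2.8707  10.2743  9.2370  10.9746  7.2433]
a=μᵀx=2.213236  b=𝟙ᵀx=11.887899  c=𝟙ᵀy=71.382139  D=ac−b²=16.663377
λ₁=(c·0.183−b)/D = (71.382139·0.183−11.887899)/16.663377 = 0.070516
λ₂=(a−b·0.183)/D = (2.213236−11.887899·0.183)/16.663377 = 0.002265
w* = 0.070516·x + 0.002265·y:
  w_0 = 0.070516·2.5511 + 0.002265·11.2564 = 0.2054  (Kellogg)
  w_1 = 0.070516·3.2689 + 0.002265·19.5259 = 0.2747  (Honeywell)
  w_2 = 0.070516·-0.9768 + 0.002265·2.8707 = -0.0624  (Nike)
  w_3 = 0.070516·1.5262 + 0.002265·10.2743 = 0.1309  (Walmart)
  w_4 = 0.070516·1.4842 + 0.002265·9.2370 = 0.1256  (JPMorgan)
  w_5 = 0.070516·2.6915 + 0.002265·10.9746 = 0.2147  (Lockheed)
  w_6 = 0.070516·1.3428 + 0.002265·7.2433 = 0.1111  (Raytheon)
Σw_i=1.0000  μᵀw=0.1830
σ²=wᵀΣw=λ₁·μ_p+λ₂ = 0.070516·0.183 + 0.002265 = 0.015170 ≈ 0.0152


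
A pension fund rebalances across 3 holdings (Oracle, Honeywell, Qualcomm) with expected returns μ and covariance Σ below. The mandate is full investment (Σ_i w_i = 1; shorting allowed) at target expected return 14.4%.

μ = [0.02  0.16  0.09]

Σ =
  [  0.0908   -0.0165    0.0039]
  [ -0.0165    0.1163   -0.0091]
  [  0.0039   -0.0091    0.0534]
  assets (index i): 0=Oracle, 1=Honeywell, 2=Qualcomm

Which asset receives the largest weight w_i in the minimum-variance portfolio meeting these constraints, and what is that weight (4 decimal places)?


g=Σ⁻¹μ = [0.4259  1.5868  1.9247]
h=Σ⁻¹𝟙 = [12.3229  11.9003  19.8546]
a=μᵀg=0.435626  b=𝟙ᵀg=3.937417  c=𝟙ᵀh=44.077787  D=ac−b²=3.698191
λ₁=(c·0.144−b)/D = (44.077787·0.144−3.937417)/3.698191 = 0.651612
λ₂=(a−b·0.144)/D = (0.435626−3.937417·0.144)/3.698191 = -0.035521
w* = 0.651612·g + -0.035521·h:
  w_0 = 0.651612·0.4259 + -0.035521·12.3229 = -0.1602  (Oracle)
  w_1 = 0.651612·1.5868 + -0.035521·11.9003 = 0.6113  (Honeywell)
  w_2 = 0.651612·1.9247 + -0.035521·19.8546 = 0.5489  (Qualcomm)
Σw_i=1.0000  μᵀw=0.1440
σ²=wᵀΣw=λ₁·μ_p+λ₂ = 0.651612·0.144 + -0.035521 = 0.058312 ≈ 0.0583

Honeywell (0.6113)


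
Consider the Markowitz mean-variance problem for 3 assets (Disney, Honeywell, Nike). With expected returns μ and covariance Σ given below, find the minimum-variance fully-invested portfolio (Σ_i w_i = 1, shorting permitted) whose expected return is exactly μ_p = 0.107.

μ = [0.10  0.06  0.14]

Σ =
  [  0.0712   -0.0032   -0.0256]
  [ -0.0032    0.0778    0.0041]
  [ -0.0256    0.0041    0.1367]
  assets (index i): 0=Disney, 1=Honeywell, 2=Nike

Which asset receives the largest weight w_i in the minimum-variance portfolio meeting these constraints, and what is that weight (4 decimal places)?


Disney (0.4793)

p=Σ⁻¹μ = [1.9292  0.7788  1.3621]
q=Σ⁻¹𝟙 = [18.3574  13.0625  10.3613]
a=μᵀp=0.430340  b=𝟙ᵀp=4.070081  c=𝟙ᵀq=41.781278  D=ac−b²=1.414587
λ₁=(c·0.107−b)/D = (41.781278·0.107−4.070081)/1.414587 = 0.283132
λ₂=(a−b·0.107)/D = (0.430340−4.070081·0.107)/1.414587 = -0.003647
w* = 0.283132·p + -0.003647·q:
  w_0 = 0.283132·1.9292 + -0.003647·18.3574 = 0.4793  (Disney)
  w_1 = 0.283132·0.7788 + -0.003647·13.0625 = 0.1729  (Honeywell)
  w_2 = 0.283132·1.3621 + -0.003647·10.3613 = 0.3479  (Nike)
Σw_i=1.0000  μᵀw=0.1070
σ²=wᵀΣw=λ₁·μ_p+λ₂ = 0.283132·0.107 + -0.003647 = 0.026648 ≈ 0.0266


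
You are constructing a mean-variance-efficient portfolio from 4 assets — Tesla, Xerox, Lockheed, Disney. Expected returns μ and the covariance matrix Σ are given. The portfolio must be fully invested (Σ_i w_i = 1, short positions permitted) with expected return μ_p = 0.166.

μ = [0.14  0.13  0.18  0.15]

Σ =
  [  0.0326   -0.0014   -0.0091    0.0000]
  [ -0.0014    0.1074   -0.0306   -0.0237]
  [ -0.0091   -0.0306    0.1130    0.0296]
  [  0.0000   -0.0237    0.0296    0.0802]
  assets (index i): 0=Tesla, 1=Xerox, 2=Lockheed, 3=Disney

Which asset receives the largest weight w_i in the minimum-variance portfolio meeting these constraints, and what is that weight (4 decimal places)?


Lockheed (0.6603)

u=Σ⁻¹μ = [4.9932  2.2747  2.1532  1.7478]
v=Σ⁻¹𝟙 = [34.9299  16.1676  12.7562  12.5385]
a=μᵀu=1.644502  b=𝟙ᵀu=11.168883  c=𝟙ᵀv=76.392324  D=ac−b²=0.883362
λ₁=(c·0.166−b)/D = (76.392324·0.166−11.168883)/0.883362 = 1.711917
λ₂=(a−b·0.166)/D = (1.644502−11.168883·0.166)/0.883362 = -0.237199
w* = 1.711917·u + -0.237199·v:
  w_0 = 1.711917·4.9932 + -0.237199·34.9299 = 0.2626  (Tesla)
  w_1 = 1.711917·2.2747 + -0.237199·16.1676 = 0.0591  (Xerox)
  w_2 = 1.711917·2.1532 + -0.237199·12.7562 = 0.6603  (Lockheed)
  w_3 = 1.711917·1.7478 + -0.237199·12.5385 = 0.0180  (Disney)
Σw_i=1.0000  μᵀw=0.1660
σ²=wᵀΣw=λ₁·μ_p+λ₂ = 1.711917·0.166 + -0.237199 = 0.046979 ≈ 0.0470


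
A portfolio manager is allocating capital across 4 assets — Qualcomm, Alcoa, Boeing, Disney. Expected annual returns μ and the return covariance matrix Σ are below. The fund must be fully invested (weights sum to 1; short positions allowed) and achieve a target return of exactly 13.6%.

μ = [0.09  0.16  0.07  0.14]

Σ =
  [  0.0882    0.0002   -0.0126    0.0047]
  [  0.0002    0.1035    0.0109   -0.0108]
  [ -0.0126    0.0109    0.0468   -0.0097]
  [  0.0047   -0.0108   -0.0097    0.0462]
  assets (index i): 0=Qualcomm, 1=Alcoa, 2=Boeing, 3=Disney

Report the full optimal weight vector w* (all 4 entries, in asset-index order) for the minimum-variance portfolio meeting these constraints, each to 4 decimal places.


g=Σ⁻¹μ = [1.1274  1.7075  2.1836  3.7732]
h=Σ⁻¹𝟙 = [13.9098  9.5782  28.7916  28.5140]
a=μᵀg=1.055770  b=𝟙ᵀg=8.791760  c=𝟙ᵀh=80.793556  D=ac−b²=8.004397
λ₁=(c·0.136−b)/D = (80.793556·0.136−8.791760)/8.004397 = 0.274370
λ₂=(a−b·0.136)/D = (1.055770−8.791760·0.136)/8.004397 = -0.017479
w* = 0.274370·g + -0.017479·h:
  w_0 = 0.274370·1.1274 + -0.017479·13.9098 = 0.0662  (Qualcomm)
  w_1 = 0.274370·1.7075 + -0.017479·9.5782 = 0.3011  (Alcoa)
  w_2 = 0.274370·2.1836 + -0.017479·28.7916 = 0.0959  (Boeing)
  w_3 = 0.274370·3.7732 + -0.017479·28.5140 = 0.5369  (Disney)
Σw_i=1.0000  μᵀw=0.1360
σ²=wᵀΣw=λ₁·μ_p+λ₂ = 0.274370·0.136 + -0.017479 = 0.019835 ≈ 0.0198

0.0662  0.3011  0.0959  0.5369


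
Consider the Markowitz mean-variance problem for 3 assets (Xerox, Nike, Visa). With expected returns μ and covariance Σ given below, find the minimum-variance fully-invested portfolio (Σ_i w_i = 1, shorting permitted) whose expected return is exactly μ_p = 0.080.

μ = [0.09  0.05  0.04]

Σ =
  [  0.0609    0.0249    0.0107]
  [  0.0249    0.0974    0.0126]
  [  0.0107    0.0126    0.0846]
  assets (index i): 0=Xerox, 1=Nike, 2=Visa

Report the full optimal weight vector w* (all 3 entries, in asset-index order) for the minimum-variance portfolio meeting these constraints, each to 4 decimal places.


0.7872  0.0638  0.1490

p=Σ⁻¹μ = [1.3775  0.1250  0.2800]
q=Σ⁻¹𝟙 = [12.3630  5.8931  9.3790]
a=μᵀp=0.141426  b=𝟙ᵀp=1.782484  c=𝟙ᵀq=27.635080  D=ac−b²=0.731081
λ₁=(c·0.080−b)/D = (27.635080·0.080−1.782484)/0.731081 = 0.585875
λ₂=(a−b·0.080)/D = (0.141426−1.782484·0.080)/0.731081 = -0.001604
w* = 0.585875·p + -0.001604·q:
  w_0 = 0.585875·1.3775 + -0.001604·12.3630 = 0.7872  (Xerox)
  w_1 = 0.585875·0.1250 + -0.001604·5.8931 = 0.0638  (Nike)
  w_2 = 0.585875·0.2800 + -0.001604·9.3790 = 0.1490  (Visa)
Σw_i=1.0000  μᵀw=0.0800
σ²=wᵀΣw=λ₁·μ_p+λ₂ = 0.585875·0.080 + -0.001604 = 0.045267 ≈ 0.0453


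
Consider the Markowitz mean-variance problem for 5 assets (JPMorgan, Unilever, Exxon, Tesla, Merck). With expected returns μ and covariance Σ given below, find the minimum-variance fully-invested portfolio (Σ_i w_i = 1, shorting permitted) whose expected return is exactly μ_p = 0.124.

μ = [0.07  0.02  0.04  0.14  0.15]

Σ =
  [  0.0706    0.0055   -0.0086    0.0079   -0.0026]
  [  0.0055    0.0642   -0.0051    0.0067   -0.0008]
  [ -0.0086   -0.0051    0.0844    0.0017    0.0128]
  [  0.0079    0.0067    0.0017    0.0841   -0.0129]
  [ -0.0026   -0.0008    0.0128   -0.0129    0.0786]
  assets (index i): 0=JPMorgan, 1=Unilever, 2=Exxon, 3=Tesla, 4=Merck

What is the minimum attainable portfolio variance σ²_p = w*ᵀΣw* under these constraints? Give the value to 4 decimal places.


x=Σ⁻¹μ = [0.8765  0.0798  0.1927  1.9127  2.2207]
y=Σ⁻¹𝟙 = [13.7232  14.3353  11.8792  11.2493  13.2342]
a=μᵀx=0.671555  b=𝟙ᵀx=5.282536  c=𝟙ᵀy=64.421222  D=ac−b²=15.357194
λ₁=(c·0.124−b)/D = (64.421222·0.124−5.282536)/15.357194 = 0.176184
λ₂=(a−b·0.124)/D = (0.671555−5.282536·0.124)/15.357194 = 0.001076
w* = 0.176184·x + 0.001076·y:
  w_0 = 0.176184·0.8765 + 0.001076·13.7232 = 0.1692  (JPMorgan)
  w_1 = 0.176184·0.0798 + 0.001076·14.3353 = 0.0295  (Unilever)
  w_2 = 0.176184·0.1927 + 0.001076·11.8792 = 0.0467  (Exxon)
  w_3 = 0.176184·1.9127 + 0.001076·11.2493 = 0.3491  (Tesla)
  w_4 = 0.176184·2.2207 + 0.001076·13.2342 = 0.4055  (Merck)
Σw_i=1.0000  μᵀw=0.1240
σ²=wᵀΣw=λ₁·μ_p+λ₂ = 0.176184·0.124 + 0.001076 = 0.022923 ≈ 0.0229

0.0229


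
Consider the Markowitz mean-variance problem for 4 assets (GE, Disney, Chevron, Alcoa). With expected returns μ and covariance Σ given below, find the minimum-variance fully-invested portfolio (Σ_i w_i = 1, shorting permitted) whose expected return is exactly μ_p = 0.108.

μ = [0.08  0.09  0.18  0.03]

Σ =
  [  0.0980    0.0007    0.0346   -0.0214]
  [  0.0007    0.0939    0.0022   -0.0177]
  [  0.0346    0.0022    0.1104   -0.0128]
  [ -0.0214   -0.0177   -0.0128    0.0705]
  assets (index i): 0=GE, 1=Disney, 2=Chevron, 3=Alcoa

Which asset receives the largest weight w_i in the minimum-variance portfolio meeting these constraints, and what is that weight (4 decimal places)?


x=Σ⁻¹μ = [0.4999  1.1343  1.5845  1.1497]
y=Σ⁻¹𝟙 = [12.4712  14.7219  7.5265  23.0326]
a=μᵀx=0.461777  b=𝟙ᵀx=4.368419  c=𝟙ᵀy=57.752260  D=ac−b²=7.585586
λ₁=(c·0.108−b)/D = (57.752260·0.108−4.368419)/7.585586 = 0.246365
λ₂=(a−b·0.108)/D = (0.461777−4.368419·0.108)/7.585586 = -0.001320
w* = 0.246365·x + -0.001320·y:
  w_0 = 0.246365·0.4999 + -0.001320·12.4712 = 0.1067  (GE)
  w_1 = 0.246365·1.1343 + -0.001320·14.7219 = 0.2600  (Disney)
  w_2 = 0.246365·1.5845 + -0.001320·7.5265 = 0.3804  (Chevron)
  w_3 = 0.246365·1.1497 + -0.001320·23.0326 = 0.2529  (Alcoa)
Σw_i=1.0000  μᵀw=0.1080
σ²=wᵀΣw=λ₁·μ_p+λ₂ = 0.246365·0.108 + -0.001320 = 0.025288 ≈ 0.0253

Chevron (0.3804)


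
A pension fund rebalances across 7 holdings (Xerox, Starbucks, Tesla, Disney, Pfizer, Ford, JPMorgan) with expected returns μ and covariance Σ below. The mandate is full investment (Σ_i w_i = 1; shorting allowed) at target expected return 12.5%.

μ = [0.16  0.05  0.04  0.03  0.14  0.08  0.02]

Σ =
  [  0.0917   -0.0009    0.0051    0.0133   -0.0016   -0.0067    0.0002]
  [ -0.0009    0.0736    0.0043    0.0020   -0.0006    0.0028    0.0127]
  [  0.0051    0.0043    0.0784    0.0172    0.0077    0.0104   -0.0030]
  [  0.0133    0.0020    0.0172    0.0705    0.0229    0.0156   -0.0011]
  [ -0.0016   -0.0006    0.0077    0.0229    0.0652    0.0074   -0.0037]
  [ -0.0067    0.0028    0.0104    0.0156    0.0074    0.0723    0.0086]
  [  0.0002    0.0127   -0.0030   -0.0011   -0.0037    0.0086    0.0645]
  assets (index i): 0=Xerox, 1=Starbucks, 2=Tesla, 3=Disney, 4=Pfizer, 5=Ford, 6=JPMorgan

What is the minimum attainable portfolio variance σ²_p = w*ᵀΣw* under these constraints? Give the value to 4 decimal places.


u=Σ⁻¹μ = [2.0276  0.6723  0.1837  -1.0754  2.4300  1.2086  0.1399]
v=Σ⁻¹𝟙 = [10.9033  10.5620  8.6478  3.5686  13.1074  9.4903  13.3400]
a=μᵀu=0.772799  b=𝟙ᵀu=5.586658  c=𝟙ᵀv=69.619454  D=ac−b²=22.591083
λ₁=(c·0.125−b)/D = (69.619454·0.125−5.586658)/22.591083 = 0.137921
λ₂=(a−b·0.125)/D = (0.772799−5.586658·0.125)/22.591083 = 0.003296
w* = 0.137921·u + 0.003296·v:
  w_0 = 0.137921·2.0276 + 0.003296·10.9033 = 0.3156  (Xerox)
  w_1 = 0.137921·0.6723 + 0.003296·10.5620 = 0.1275  (Starbucks)
  w_2 = 0.137921·0.1837 + 0.003296·8.6478 = 0.0538  (Tesla)
  w_3 = 0.137921·-1.0754 + 0.003296·3.5686 = -0.1366  (Disney)
  w_4 = 0.137921·2.4300 + 0.003296·13.1074 = 0.3783  (Pfizer)
  w_5 = 0.137921·1.2086 + 0.003296·9.4903 = 0.1980  (Ford)
  w_6 = 0.137921·0.1399 + 0.003296·13.3400 = 0.0633  (JPMorgan)
Σw_i=1.0000  μᵀw=0.1250
σ²=wᵀΣw=λ₁·μ_p+λ₂ = 0.137921·0.125 + 0.003296 = 0.020536 ≈ 0.0205

0.0205


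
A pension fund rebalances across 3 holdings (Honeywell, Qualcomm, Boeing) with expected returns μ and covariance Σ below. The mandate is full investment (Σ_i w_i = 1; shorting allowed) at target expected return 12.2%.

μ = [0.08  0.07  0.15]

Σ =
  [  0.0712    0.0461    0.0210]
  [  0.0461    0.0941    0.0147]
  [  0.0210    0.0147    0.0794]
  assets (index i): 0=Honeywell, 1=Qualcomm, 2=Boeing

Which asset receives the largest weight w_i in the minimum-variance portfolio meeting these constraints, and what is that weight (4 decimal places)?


Boeing (0.6207)

x=Σ⁻¹μ = [0.4512  0.2537  1.7229]
y=Σ⁻¹𝟙 = [7.7817  5.3227  9.5509]
a=μᵀx=0.312284  b=𝟙ᵀx=2.427757  c=𝟙ᵀy=22.655270  D=ac−b²=1.180877
λ₁=(c·0.122−b)/D = (22.655270·0.122−2.427757)/1.180877 = 0.284691
λ₂=(a−b·0.122)/D = (0.312284−2.427757·0.122)/1.180877 = 0.013632
w* = 0.284691·x + 0.013632·y:
  w_0 = 0.284691·0.4512 + 0.013632·7.7817 = 0.2345  (Honeywell)
  w_1 = 0.284691·0.2537 + 0.013632·5.3227 = 0.1448  (Qualcomm)
  w_2 = 0.284691·1.7229 + 0.013632·9.5509 = 0.6207  (Boeing)
Σw_i=1.0000  μᵀw=0.1220
σ²=wᵀΣw=λ₁·μ_p+λ₂ = 0.284691·0.122 + 0.013632 = 0.048364 ≈ 0.0484


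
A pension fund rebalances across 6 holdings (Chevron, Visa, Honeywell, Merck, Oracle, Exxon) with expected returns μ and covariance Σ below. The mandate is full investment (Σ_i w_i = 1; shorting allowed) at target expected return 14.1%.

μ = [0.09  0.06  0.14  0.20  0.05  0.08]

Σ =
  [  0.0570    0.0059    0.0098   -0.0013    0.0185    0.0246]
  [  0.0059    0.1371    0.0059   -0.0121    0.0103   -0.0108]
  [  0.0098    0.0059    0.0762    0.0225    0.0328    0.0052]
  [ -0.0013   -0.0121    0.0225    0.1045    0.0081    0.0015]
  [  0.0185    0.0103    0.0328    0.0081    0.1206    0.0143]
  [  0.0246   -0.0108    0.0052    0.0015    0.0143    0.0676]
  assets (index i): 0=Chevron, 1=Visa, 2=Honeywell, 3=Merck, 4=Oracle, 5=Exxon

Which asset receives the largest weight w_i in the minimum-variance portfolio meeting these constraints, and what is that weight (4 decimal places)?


u=Σ⁻¹μ = [1.1107  0.5816  1.2307  1.7458  -0.3539  0.8136]
v=Σ⁻¹𝟙 = [10.1769  8.0496  6.8513  8.8171  2.2627  11.1742]
a=μᵀu=0.703716  b=𝟙ᵀu=5.128561  c=𝟙ᵀv=47.331725  D=ac−b²=7.005963
λ₁=(c·0.141−b)/D = (47.331725·0.141−5.128561)/7.005963 = 0.220557
λ₂=(a−b·0.141)/D = (0.703716−5.128561·0.141)/7.005963 = -0.002771
w* = 0.220557·u + -0.002771·v:
  w_0 = 0.220557·1.1107 + -0.002771·10.1769 = 0.2168  (Chevron)
  w_1 = 0.220557·0.5816 + -0.002771·8.0496 = 0.1060  (Visa)
  w_2 = 0.220557·1.2307 + -0.002771·6.8513 = 0.2525  (Honeywell)
  w_3 = 0.220557·1.7458 + -0.002771·8.8171 = 0.3606  (Merck)
  w_4 = 0.220557·-0.3539 + -0.002771·2.2627 = -0.0843  (Oracle)
  w_5 = 0.220557·0.8136 + -0.002771·11.1742 = 0.1485  (Exxon)
Σw_i=1.0000  μᵀw=0.1410
σ²=wᵀΣw=λ₁·μ_p+λ₂ = 0.220557·0.141 + -0.002771 = 0.028328 ≈ 0.0283

Merck (0.3606)


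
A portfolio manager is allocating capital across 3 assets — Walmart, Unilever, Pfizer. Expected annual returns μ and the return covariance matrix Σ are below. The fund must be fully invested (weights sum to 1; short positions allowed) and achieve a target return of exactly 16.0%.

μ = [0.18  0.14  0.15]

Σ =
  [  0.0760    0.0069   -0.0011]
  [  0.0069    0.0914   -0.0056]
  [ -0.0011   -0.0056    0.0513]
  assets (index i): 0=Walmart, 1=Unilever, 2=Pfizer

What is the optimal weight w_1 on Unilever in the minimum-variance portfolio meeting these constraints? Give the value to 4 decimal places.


g=Σ⁻¹μ = [2.2729  1.5527  3.1422]
h=Σ⁻¹𝟙 = [12.4369  11.2882  20.9921]
a=μᵀg=1.097831  b=𝟙ᵀg=6.967800  c=𝟙ᵀh=44.717171  D=ac−b²=0.541680
λ₁=(c·0.160−b)/D = (44.717171·0.160−6.967800)/0.541680 = 0.345125
λ₂=(a−b·0.160)/D = (1.097831−6.967800·0.160)/0.541680 = -0.031414
w* = 0.345125·g + -0.031414·h:
  w_0 = 0.345125·2.2729 + -0.031414·12.4369 = 0.3937  (Walmart)
  w_1 = 0.345125·1.5527 + -0.031414·11.2882 = 0.1813  (Unilever)
  w_2 = 0.345125·3.1422 + -0.031414·20.9921 = 0.4250  (Pfizer)
Σw_i=1.0000  μᵀw=0.1600
σ²=wᵀΣw=λ₁·μ_p+λ₂ = 0.345125·0.160 + -0.031414 = 0.023806 ≈ 0.0238

0.1813


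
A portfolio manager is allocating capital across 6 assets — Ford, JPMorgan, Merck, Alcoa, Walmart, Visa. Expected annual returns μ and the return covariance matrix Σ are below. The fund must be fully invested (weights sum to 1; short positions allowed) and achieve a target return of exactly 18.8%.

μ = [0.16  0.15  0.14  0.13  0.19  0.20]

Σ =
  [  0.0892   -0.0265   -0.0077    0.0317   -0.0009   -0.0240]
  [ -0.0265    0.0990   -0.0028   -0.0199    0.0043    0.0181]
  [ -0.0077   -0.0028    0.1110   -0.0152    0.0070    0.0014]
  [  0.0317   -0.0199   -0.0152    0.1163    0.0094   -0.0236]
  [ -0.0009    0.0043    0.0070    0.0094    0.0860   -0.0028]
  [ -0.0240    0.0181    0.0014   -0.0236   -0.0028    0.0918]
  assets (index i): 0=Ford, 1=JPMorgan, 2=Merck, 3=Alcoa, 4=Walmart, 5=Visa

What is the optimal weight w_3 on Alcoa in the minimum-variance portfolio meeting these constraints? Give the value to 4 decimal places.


p=Σ⁻¹μ = [2.8469  1.9663  1.5268  1.3089  1.9681  2.9085]
q=Σ⁻¹𝟙 = [16.8721  13.7511  11.1158  10.1385  9.6029  15.3228]
a=μᵀp=2.090002  b=𝟙ᵀp=12.525522  c=𝟙ᵀq=76.803170  D=ac−b²=3.630038
λ₁=(c·0.188−b)/D = (76.803170·0.188−12.525522)/3.630038 = 0.527122
λ₂=(a−b·0.188)/D = (2.090002−12.525522·0.188)/3.630038 = -0.072946
w* = 0.527122·p + -0.072946·q:
  w_0 = 0.527122·2.8469 + -0.072946·16.8721 = 0.2699  (Ford)
  w_1 = 0.527122·1.9663 + -0.072946·13.7511 = 0.0334  (JPMorgan)
  w_2 = 0.527122·1.5268 + -0.072946·11.1158 = -0.0060  (Merck)
  w_3 = 0.527122·1.3089 + -0.072946·10.1385 = -0.0496  (Alcoa)
  w_4 = 0.527122·1.9681 + -0.072946·9.6029 = 0.3370  (Walmart)
  w_5 = 0.527122·2.9085 + -0.072946·15.3228 = 0.4154  (Visa)
Σw_i=1.0000  μᵀw=0.1880
σ²=wᵀΣw=λ₁·μ_p+λ₂ = 0.527122·0.188 + -0.072946 = 0.026153 ≈ 0.0262

-0.0496


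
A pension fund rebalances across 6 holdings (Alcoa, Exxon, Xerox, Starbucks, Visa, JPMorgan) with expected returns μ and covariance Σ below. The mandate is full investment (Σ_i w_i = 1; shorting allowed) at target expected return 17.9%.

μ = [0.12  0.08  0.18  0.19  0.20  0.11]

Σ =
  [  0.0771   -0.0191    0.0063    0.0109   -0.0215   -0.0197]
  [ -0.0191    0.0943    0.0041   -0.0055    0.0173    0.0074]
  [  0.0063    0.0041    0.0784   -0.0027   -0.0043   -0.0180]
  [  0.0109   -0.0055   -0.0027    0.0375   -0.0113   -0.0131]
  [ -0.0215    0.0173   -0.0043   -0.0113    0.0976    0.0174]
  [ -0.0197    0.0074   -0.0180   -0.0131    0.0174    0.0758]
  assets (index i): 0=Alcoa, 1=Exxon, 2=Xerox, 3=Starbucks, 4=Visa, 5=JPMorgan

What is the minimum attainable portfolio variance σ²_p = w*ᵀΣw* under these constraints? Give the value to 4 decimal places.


0.0115

u=Σ⁻¹μ = [2.1180  0.7781  3.2078  6.7446  2.7246  3.2276]
v=Σ⁻¹𝟙 = [19.0922  11.4807  18.2748  36.6870  13.0632  24.7151]
a=μᵀu=3.075259  b=𝟙ᵀu=18.800825  c=𝟙ᵀv=123.313042  D=ac−b²=25.748575
λ₁=(c·0.179−b)/D = (123.313042·0.179−18.800825)/25.748575 = 0.127083
λ₂=(a−b·0.179)/D = (3.075259−18.800825·0.179)/25.748575 = -0.011266
w* = 0.127083·u + -0.011266·v:
  w_0 = 0.127083·2.1180 + -0.011266·19.0922 = 0.0541  (Alcoa)
  w_1 = 0.127083·0.7781 + -0.011266·11.4807 = -0.0305  (Exxon)
  w_2 = 0.127083·3.2078 + -0.011266·18.2748 = 0.2018  (Xerox)
  w_3 = 0.127083·6.7446 + -0.011266·36.6870 = 0.4438  (Starbucks)
  w_4 = 0.127083·2.7246 + -0.011266·13.0632 = 0.1991  (Visa)
  w_5 = 0.127083·3.2276 + -0.011266·24.7151 = 0.1317  (JPMorgan)
Σw_i=1.0000  μᵀw=0.1790
σ²=wᵀΣw=λ₁·μ_p+λ₂ = 0.127083·0.179 + -0.011266 = 0.011482 ≈ 0.0115


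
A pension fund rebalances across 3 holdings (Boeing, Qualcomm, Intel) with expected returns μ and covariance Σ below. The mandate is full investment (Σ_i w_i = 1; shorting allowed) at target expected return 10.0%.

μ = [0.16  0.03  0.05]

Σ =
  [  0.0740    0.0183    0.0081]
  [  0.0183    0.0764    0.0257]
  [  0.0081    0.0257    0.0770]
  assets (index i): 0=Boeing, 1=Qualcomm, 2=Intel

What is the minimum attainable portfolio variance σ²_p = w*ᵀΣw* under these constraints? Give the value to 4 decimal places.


0.0375

u=Σ⁻¹μ = [2.1805  -0.3052  0.5218]
v=Σ⁻¹𝟙 = [10.6611  7.3716  9.4051]
a=μᵀu=0.365818  b=𝟙ᵀu=2.397173  c=𝟙ᵀv=27.437794  D=ac−b²=4.290793
λ₁=(c·0.100−b)/D = (27.437794·0.100−2.397173)/4.290793 = 0.080779
λ₂=(a−b·0.100)/D = (0.365818−2.397173·0.100)/4.290793 = 0.029389
w* = 0.080779·u + 0.029389·v:
  w_0 = 0.080779·2.1805 + 0.029389·10.6611 = 0.4895  (Boeing)
  w_1 = 0.080779·-0.3052 + 0.029389·7.3716 = 0.1920  (Qualcomm)
  w_2 = 0.080779·0.5218 + 0.029389·9.4051 = 0.3186  (Intel)
Σw_i=1.0000  μᵀw=0.1000
σ²=wᵀΣw=λ₁·μ_p+λ₂ = 0.080779·0.100 + 0.029389 = 0.037467 ≈ 0.0375


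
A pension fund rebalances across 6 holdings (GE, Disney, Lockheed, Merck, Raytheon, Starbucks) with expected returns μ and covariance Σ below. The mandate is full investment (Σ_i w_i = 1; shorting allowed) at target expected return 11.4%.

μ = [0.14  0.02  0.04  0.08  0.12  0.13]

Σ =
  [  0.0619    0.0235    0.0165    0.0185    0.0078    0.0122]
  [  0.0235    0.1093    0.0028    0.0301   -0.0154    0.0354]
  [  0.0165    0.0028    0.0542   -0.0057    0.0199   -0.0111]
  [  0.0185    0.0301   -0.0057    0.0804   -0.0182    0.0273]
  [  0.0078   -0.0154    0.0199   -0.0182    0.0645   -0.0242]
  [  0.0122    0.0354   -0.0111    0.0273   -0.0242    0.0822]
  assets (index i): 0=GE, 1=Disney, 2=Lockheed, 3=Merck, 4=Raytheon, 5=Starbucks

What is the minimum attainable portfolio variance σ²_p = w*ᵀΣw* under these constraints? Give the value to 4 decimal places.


0.0167

x=Σ⁻¹μ = [1.6008  -0.6893  -0.1368  0.7286  2.5496  2.1309]
y=Σ⁻¹𝟙 = [2.2738  3.3190  14.3178  11.3387  20.2547  14.5294]
a=μᵀx=0.846121  b=𝟙ᵀx=6.183897  c=𝟙ᵀy=66.033316  D=ac−b²=17.631604
λ₁=(c·0.114−b)/D = (66.033316·0.114−6.183897)/17.631604 = 0.076221
λ₂=(a−b·0.114)/D = (0.846121−6.183897·0.114)/17.631604 = 0.008006
w* = 0.076221·x + 0.008006·y:
  w_0 = 0.076221·1.6008 + 0.008006·2.2738 = 0.1402  (GE)
  w_1 = 0.076221·-0.6893 + 0.008006·3.3190 = -0.0260  (Disney)
  w_2 = 0.076221·-0.1368 + 0.008006·14.3178 = 0.1042  (Lockheed)
  w_3 = 0.076221·0.7286 + 0.008006·11.3387 = 0.1463  (Merck)
  w_4 = 0.076221·2.5496 + 0.008006·20.2547 = 0.3565  (Raytheon)
  w_5 = 0.076221·2.1309 + 0.008006·14.5294 = 0.2787  (Starbucks)
Σw_i=1.0000  μᵀw=0.1140
σ²=wᵀΣw=λ₁·μ_p+λ₂ = 0.076221·0.114 + 0.008006 = 0.016695 ≈ 0.0167


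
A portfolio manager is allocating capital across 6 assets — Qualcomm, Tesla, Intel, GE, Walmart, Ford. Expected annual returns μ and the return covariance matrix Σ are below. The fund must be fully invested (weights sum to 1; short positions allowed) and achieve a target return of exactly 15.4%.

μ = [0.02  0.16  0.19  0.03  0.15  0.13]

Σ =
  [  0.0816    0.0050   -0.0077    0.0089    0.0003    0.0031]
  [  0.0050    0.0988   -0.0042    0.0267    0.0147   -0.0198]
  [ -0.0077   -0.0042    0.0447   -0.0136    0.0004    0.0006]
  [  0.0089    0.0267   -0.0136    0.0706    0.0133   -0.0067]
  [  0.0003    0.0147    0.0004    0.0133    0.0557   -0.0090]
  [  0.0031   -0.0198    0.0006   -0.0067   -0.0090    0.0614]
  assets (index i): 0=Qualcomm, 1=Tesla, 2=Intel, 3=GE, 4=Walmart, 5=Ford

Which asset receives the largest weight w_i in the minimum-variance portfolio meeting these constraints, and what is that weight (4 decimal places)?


g=Σ⁻¹μ = [0.3918  1.9422  4.5347  0.3242  2.5678  3.0913]
h=Σ⁻¹𝟙 = [12.0211  9.0953  29.1192  13.9963  15.5127  22.1293]
a=μᵀg=1.976944  b=𝟙ᵀg=12.851933  c=𝟙ᵀh=101.873919  D=ac−b²=36.226857
λ₁=(c·0.154−b)/D = (101.873919·0.154−12.851933)/36.226857 = 0.078302
λ₂=(a−b·0.154)/D = (1.976944−12.851933·0.154)/36.226857 = -0.000062
w* = 0.078302·g + -0.000062·h:
  w_0 = 0.078302·0.3918 + -0.000062·12.0211 = 0.0299  (Qualcomm)
  w_1 = 0.078302·1.9422 + -0.000062·9.0953 = 0.1515  (Tesla)
  w_2 = 0.078302·4.5347 + -0.000062·29.1192 = 0.3533  (Intel)
  w_3 = 0.078302·0.3242 + -0.000062·13.9963 = 0.0245  (GE)
  w_4 = 0.078302·2.5678 + -0.000062·15.5127 = 0.2001  (Walmart)
  w_5 = 0.078302·3.0913 + -0.000062·22.1293 = 0.2407  (Ford)
Σw_i=1.0000  μᵀw=0.1540
σ²=wᵀΣw=λ₁·μ_p+λ₂ = 0.078302·0.154 + -0.000062 = 0.011996 ≈ 0.0120

Intel (0.3533)


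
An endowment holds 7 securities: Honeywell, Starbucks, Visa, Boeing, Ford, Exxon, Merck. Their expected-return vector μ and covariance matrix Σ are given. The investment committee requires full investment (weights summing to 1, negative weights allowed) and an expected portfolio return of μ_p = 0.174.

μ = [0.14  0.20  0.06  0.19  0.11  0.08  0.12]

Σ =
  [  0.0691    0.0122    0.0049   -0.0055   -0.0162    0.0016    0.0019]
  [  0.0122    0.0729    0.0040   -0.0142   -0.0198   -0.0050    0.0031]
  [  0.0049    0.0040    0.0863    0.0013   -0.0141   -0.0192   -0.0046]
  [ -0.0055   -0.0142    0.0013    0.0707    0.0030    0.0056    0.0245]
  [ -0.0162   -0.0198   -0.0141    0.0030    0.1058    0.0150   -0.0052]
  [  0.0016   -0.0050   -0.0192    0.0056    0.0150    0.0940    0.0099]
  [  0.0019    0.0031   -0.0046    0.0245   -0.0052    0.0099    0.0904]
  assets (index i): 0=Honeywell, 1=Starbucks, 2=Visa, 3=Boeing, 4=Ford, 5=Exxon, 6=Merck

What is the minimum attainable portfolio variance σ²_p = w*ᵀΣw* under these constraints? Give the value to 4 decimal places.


0.0162

x=Σ⁻¹μ = [2.0356  3.5585  0.8458  3.2873  1.9650  0.6313  0.3587]
y=Σ⁻¹𝟙 = [14.6321  17.9750  14.8811  14.8463  15.4795  10.3320  6.6306]
a=μᵀx=1.981703  b=𝟙ᵀx=12.682128  c=𝟙ᵀy=94.776537  D=ac−b²=26.982609
λ₁=(c·0.174−b)/D = (94.776537·0.174−12.682128)/26.982609 = 0.141165
λ₂=(a−b·0.174)/D = (1.981703−12.682128·0.174)/26.982609 = -0.008338
w* = 0.141165·x + -0.008338·y:
  w_0 = 0.141165·2.0356 + -0.008338·14.6321 = 0.1654  (Honeywell)
  w_1 = 0.141165·3.5585 + -0.008338·17.9750 = 0.3524  (Starbucks)
  w_2 = 0.141165·0.8458 + -0.008338·14.8811 = -0.0047  (Visa)
  w_3 = 0.141165·3.2873 + -0.008338·14.8463 = 0.3403  (Boeing)
  w_4 = 0.141165·1.9650 + -0.008338·15.4795 = 0.1483  (Ford)
  w_5 = 0.141165·0.6313 + -0.008338·10.3320 = 0.0030  (Exxon)
  w_6 = 0.141165·0.3587 + -0.008338·6.6306 = -0.0047  (Merck)
Σw_i=1.0000  μᵀw=0.1740
σ²=wᵀΣw=λ₁·μ_p+λ₂ = 0.141165·0.174 + -0.008338 = 0.016224 ≈ 0.0162


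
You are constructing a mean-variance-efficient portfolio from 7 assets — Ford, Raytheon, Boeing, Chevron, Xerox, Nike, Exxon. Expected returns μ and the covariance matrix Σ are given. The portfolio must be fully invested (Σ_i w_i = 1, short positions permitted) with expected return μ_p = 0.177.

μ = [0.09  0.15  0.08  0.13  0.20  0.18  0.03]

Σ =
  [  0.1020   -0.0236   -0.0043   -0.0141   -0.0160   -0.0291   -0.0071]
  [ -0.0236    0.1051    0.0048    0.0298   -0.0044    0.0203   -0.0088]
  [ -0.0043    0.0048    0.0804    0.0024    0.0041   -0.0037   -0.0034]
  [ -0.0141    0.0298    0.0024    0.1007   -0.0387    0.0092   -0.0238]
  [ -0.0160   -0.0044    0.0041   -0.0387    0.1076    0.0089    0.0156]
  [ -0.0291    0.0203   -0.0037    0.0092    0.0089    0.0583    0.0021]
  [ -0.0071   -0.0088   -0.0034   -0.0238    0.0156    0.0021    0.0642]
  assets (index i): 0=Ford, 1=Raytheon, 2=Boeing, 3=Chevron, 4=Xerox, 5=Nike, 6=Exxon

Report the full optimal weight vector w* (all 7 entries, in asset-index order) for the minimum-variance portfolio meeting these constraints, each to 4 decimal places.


u=Σ⁻¹μ = [2.9643  0.8933  1.0976  2.3949  2.7083  3.4950  1.0911]
v=Σ⁻¹𝟙 = [24.9843  7.1273  13.9693  20.2043  14.8704  21.7333  23.2220]
a=μᵀu=2.003425  b=𝟙ᵀu=14.644522  c=𝟙ᵀv=126.110877  D=ac−b²=38.191640
λ₁=(c·0.177−b)/D = (126.110877·0.177−14.644522)/38.191640 = 0.201015
λ₂=(a−b·0.177)/D = (2.003425−14.644522·0.177)/38.191640 = -0.015413
w* = 0.201015·u + -0.015413·v:
  w_0 = 0.201015·2.9643 + -0.015413·24.9843 = 0.2108  (Ford)
  w_1 = 0.201015·0.8933 + -0.015413·7.1273 = 0.0697  (Raytheon)
  w_2 = 0.201015·1.0976 + -0.015413·13.9693 = 0.0053  (Boeing)
  w_3 = 0.201015·2.3949 + -0.015413·20.2043 = 0.1700  (Chevron)
  w_4 = 0.201015·2.7083 + -0.015413·14.8704 = 0.3152  (Xerox)
  w_5 = 0.201015·3.4950 + -0.015413·21.7333 = 0.3676  (Nike)
  w_6 = 0.201015·1.0911 + -0.015413·23.2220 = -0.1386  (Exxon)
Σw_i=1.0000  μᵀw=0.1770
σ²=wᵀΣw=λ₁·μ_p+λ₂ = 0.201015·0.177 + -0.015413 = 0.020167 ≈ 0.0202

0.2108  0.0697  0.0053  0.1700  0.3152  0.3676  -0.1386
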